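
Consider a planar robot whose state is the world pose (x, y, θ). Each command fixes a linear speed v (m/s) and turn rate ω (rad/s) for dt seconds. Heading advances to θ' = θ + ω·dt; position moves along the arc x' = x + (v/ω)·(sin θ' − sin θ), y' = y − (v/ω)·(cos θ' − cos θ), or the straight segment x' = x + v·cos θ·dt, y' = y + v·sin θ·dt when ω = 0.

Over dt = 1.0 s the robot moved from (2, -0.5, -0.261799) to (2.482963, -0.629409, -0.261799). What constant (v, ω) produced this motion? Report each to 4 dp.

Δθ = -0.261799 − -0.261799 = 0.000000
ω = Δθ/dt = 0.000000/1.0 = 0.0000
ω = 0 → v = (Δx·cos θ + Δy·sin θ)/dt = 0.5000

v = 0.5000, ω = 0.0000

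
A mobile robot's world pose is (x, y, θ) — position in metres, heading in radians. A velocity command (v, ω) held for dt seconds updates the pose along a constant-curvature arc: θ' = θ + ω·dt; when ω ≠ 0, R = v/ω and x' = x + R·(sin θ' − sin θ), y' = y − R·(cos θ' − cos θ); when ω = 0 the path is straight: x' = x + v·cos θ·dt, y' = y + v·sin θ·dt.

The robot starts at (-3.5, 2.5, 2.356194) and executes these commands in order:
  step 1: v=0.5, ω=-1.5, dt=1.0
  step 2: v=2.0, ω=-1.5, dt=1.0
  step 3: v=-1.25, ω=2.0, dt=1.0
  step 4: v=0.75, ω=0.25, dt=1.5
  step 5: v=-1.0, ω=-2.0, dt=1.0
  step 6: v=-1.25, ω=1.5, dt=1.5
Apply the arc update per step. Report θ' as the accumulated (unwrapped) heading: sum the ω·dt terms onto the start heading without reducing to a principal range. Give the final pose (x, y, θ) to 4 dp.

step 1: θ'=0.8562 (R=-0.3333) → pose (-3.5161, 2.9541, 0.8562)
step 2: θ'=-0.6438 (R=-1.3333) → pose (-1.7086, 3.1468, -0.6438)
step 3: θ'=1.3562 (R=-0.6250) → pose (-2.6944, 2.7800, 1.3562)
step 4: θ'=1.7312 (R=3.0000) → pose (-2.6641, 3.8980, 1.7312)
step 5: θ'=-0.2688 (R=0.5000) → pose (-3.2905, 3.3361, -0.2688)
step 6: θ'=1.9812 (R=-0.8333) → pose (-4.2760, 2.2002, 1.9812)

(-4.2760, 2.2002, 1.9812)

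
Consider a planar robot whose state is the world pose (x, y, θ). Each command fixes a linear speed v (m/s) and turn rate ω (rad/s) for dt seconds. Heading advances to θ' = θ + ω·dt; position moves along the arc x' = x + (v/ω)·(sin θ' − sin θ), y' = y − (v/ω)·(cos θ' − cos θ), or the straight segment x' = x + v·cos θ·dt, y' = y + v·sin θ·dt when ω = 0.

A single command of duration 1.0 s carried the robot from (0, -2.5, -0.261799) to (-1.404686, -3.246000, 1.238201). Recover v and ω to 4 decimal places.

Δθ = 1.238201 − -0.261799 = 1.500000
ω = Δθ/dt = 1.500000/1.0 = 1.5000
R = Δx/(sin θ' − sin θ) = -1.1667
v = R·ω = -1.1667·1.5000 = -1.7500

v = -1.7500, ω = 1.5000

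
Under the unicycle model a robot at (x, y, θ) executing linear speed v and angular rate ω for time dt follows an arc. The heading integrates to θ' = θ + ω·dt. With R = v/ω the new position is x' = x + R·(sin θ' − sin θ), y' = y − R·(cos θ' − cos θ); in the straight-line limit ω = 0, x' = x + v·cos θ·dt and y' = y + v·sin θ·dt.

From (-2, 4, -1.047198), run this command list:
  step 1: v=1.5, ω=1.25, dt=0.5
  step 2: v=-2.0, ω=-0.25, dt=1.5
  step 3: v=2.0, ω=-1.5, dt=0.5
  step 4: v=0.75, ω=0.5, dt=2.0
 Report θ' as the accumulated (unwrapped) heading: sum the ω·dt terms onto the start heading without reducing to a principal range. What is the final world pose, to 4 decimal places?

step 1: θ'=-0.4222 (R=1.2000) → pose (-1.4525, 3.5054, -0.4222)
step 2: θ'=-0.7972 (R=8.0000) → pose (-3.8976, 5.2132, -0.7972)
step 3: θ'=-1.5472 (R=-1.3333) → pose (-3.5185, 4.3130, -1.5472)
step 4: θ'=-0.5472 (R=1.5000) → pose (-2.7993, 3.0674, -0.5472)

(-2.7993, 3.0674, -0.5472)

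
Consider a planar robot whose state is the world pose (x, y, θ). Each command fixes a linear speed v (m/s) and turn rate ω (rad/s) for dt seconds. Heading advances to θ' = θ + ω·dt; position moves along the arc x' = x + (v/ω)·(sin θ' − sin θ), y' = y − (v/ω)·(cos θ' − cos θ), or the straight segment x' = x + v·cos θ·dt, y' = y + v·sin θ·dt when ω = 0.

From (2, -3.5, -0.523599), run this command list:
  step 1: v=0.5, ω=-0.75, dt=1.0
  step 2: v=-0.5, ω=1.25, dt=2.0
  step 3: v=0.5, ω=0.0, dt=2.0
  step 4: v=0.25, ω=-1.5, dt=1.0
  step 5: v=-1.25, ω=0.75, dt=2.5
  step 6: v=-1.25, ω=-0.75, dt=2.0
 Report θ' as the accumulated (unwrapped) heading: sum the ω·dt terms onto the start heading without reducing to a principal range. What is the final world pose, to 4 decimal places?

step 1: θ'=-1.2736 (R=-0.6667) → pose (2.3041, -3.8821, -1.2736)
step 2: θ'=1.2264 (R=-0.4000) → pose (1.5451, -3.8642, 1.2264)
step 3: θ'=1.2264 (straight) → pose (1.8828, -2.9229, 1.2264)
step 4: θ'=-0.2736 (R=-0.1667) → pose (2.0847, -2.8187, -0.2736)
step 5: θ'=1.6014 (R=-1.6667) → pose (-0.0315, -4.4744, 1.6014)
step 6: θ'=0.1014 (R=1.6667) → pose (-1.5287, -6.1835, 0.1014)

(-1.5287, -6.1835, 0.1014)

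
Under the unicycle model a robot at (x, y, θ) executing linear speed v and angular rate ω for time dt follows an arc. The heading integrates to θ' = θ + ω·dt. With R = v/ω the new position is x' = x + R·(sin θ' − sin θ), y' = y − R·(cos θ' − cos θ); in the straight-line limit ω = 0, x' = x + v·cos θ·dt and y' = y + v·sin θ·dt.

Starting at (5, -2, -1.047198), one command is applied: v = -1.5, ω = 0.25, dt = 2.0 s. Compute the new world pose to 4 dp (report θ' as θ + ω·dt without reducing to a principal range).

θ' = -1.0472 + 0.25·2.0 = -0.5472
R = v/ω = -1.5/0.25 = -6.0000
x' = 5 + -6.0000·(sin -0.5472 − sin -1.0472) = 2.9256
y' = -2 − -6.0000·(cos -0.5472 − cos -1.0472) = 0.1239

(2.9256, 0.1239, -0.5472)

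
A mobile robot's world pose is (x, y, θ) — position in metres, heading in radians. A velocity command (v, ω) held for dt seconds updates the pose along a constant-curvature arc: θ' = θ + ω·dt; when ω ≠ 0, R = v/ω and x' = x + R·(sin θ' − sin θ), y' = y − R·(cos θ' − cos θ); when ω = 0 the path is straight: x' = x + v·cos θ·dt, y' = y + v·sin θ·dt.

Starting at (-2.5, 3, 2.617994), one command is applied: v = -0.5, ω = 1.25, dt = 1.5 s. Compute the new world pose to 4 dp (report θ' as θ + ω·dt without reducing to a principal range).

θ' = 2.6180 + 1.25·1.5 = 4.4930
R = v/ω = -0.5/1.25 = -0.4000
x' = -2.5 + -0.4000·(sin 4.4930 − sin 2.6180) = -1.9096
y' = 3 − -0.4000·(cos 4.4930 − cos 2.6180) = 3.2594

(-1.9096, 3.2594, 4.4930)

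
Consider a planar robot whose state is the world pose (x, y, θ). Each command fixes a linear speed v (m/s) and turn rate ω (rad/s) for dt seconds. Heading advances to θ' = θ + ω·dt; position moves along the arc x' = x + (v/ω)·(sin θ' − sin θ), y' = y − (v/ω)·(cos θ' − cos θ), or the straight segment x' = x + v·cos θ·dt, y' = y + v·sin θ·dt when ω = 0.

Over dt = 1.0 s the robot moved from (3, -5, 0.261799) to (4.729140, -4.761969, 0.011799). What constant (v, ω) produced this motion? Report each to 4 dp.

Δθ = 0.011799 − 0.261799 = -0.250000
ω = Δθ/dt = -0.250000/1.0 = -0.2500
R = Δx/(sin θ' − sin θ) = -7.0000
v = R·ω = -7.0000·-0.2500 = 1.7500

v = 1.7500, ω = -0.2500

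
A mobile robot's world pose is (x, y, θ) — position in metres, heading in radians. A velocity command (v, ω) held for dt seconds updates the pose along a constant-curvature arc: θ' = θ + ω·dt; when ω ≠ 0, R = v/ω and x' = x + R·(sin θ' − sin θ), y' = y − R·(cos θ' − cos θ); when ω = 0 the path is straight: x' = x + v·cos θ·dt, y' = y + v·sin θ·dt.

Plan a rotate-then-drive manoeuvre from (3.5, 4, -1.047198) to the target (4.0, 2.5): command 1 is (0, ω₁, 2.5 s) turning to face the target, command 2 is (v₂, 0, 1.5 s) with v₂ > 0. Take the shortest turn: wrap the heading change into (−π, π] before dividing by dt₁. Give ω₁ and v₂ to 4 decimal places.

ω₁ = -0.0807, v₂ = 1.0541

heading to target = atan2(2.5−4, 4−3.5) = -1.2490
Δθ = wrap(-1.2490 − -1.0472) = -0.2018; ω₁ = Δθ/dt₁ = -0.0807
distance = √((4−3.5)² + (2.5−4)²) = 1.5811; v₂ = distance/dt₂ = 1.0541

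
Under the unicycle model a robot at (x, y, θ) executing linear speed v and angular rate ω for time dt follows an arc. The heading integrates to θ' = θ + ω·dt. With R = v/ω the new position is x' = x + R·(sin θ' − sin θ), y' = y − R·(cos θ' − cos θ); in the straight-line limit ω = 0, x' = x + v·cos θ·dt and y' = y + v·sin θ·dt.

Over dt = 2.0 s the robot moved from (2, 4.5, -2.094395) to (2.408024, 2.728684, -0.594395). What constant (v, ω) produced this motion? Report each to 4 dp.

Δθ = -0.594395 − -2.094395 = 1.500000
ω = Δθ/dt = 1.500000/2.0 = 0.7500
R = −Δy/(cos θ' − cos θ) = 1.3333
v = R·ω = 1.3333·0.7500 = 1.0000

v = 1.0000, ω = 0.7500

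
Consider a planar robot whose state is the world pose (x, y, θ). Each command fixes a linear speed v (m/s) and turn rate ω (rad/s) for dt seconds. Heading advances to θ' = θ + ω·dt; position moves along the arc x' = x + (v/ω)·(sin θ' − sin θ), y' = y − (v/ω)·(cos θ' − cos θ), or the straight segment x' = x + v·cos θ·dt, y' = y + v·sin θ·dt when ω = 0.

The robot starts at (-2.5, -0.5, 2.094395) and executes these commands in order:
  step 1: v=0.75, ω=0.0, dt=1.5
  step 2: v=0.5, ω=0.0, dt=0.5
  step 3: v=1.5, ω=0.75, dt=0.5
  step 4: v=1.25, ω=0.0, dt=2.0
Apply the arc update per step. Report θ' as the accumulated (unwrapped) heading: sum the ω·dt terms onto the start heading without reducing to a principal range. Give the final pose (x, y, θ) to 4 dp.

(-5.6303, 2.8125, 2.4694)

step 1: θ'=2.0944 (straight) → pose (-3.0625, 0.4743, 2.0944)
step 2: θ'=2.0944 (straight) → pose (-3.1875, 0.6908, 2.0944)
step 3: θ'=2.4694 (R=2.0000) → pose (-3.6741, 1.2557, 2.4694)
step 4: θ'=2.4694 (straight) → pose (-5.6303, 2.8125, 2.4694)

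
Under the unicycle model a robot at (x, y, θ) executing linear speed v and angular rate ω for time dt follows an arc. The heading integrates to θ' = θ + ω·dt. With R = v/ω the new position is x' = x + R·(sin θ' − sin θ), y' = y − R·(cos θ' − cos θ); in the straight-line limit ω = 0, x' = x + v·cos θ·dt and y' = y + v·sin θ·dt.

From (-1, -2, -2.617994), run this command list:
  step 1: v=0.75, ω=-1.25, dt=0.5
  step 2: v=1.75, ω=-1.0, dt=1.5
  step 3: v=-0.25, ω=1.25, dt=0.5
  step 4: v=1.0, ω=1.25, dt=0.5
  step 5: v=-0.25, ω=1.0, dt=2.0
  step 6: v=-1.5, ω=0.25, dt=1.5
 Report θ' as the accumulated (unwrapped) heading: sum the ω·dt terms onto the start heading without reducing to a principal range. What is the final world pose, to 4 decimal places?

step 1: θ'=-3.2430 (R=-0.6000) → pose (-1.3607, -2.0773, -3.2430)
step 2: θ'=-4.7430 (R=-1.7500) → pose (-2.9328, -0.2827, -4.7430)
step 3: θ'=-4.1180 (R=-0.2000) → pose (-2.8986, -0.4009, -4.1180)
step 4: θ'=-3.4930 (R=0.8000) → pose (-3.2860, -0.0978, -3.4930)
step 5: θ'=-1.4930 (R=-0.2500) → pose (-2.9507, 0.1564, -1.4930)
step 6: θ'=-1.1180 (R=-6.0000) → pose (-3.5372, 2.3150, -1.1180)

(-3.5372, 2.3150, -1.1180)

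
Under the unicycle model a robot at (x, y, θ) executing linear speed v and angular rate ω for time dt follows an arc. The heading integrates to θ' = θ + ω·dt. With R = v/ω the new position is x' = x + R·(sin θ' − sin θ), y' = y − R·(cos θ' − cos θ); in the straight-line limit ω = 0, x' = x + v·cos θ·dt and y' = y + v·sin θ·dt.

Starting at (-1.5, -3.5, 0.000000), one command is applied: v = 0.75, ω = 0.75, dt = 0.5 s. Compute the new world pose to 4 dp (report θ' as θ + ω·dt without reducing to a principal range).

θ' = 0.0000 + 0.75·0.5 = 0.3750
R = v/ω = 0.75/0.75 = 1.0000
x' = -1.5 + 1.0000·(sin 0.3750 − sin 0.0000) = -1.1337
y' = -3.5 − 1.0000·(cos 0.3750 − cos 0.0000) = -3.4305

(-1.1337, -3.4305, 0.3750)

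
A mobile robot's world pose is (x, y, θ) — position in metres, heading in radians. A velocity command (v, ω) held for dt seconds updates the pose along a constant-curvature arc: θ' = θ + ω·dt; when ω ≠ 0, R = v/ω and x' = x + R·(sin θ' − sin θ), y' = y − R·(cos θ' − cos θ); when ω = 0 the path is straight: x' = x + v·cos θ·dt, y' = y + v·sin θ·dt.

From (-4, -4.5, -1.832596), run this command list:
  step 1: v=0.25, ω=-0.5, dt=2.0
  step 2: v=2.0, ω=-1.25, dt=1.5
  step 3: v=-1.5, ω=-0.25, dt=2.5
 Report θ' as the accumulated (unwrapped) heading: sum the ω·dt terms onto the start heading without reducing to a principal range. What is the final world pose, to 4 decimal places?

(-7.5348, -6.8463, -5.3326)

step 1: θ'=-2.8326 (R=-0.5000) → pose (-4.3309, -4.8469, -2.8326)
step 2: θ'=-4.7076 (R=-1.6000) → pose (-6.4175, -3.3304, -4.7076)
step 3: θ'=-5.3326 (R=6.0000) → pose (-7.5348, -6.8463, -5.3326)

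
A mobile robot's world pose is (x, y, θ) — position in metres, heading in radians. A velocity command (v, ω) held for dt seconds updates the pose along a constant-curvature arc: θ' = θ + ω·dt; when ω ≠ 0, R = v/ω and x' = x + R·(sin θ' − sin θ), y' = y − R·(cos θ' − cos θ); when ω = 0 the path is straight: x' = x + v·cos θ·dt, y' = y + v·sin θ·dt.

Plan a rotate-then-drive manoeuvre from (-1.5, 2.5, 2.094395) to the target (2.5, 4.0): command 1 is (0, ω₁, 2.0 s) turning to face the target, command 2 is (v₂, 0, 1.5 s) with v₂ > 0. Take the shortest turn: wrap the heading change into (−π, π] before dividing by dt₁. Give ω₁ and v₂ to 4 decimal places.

heading to target = atan2(4−2.5, 2.5−-1.5) = 0.3588
Δθ = wrap(0.3588 − 2.0944) = -1.7356; ω₁ = Δθ/dt₁ = -0.8678
distance = √((2.5−-1.5)² + (4−2.5)²) = 4.2720; v₂ = distance/dt₂ = 2.8480

ω₁ = -0.8678, v₂ = 2.8480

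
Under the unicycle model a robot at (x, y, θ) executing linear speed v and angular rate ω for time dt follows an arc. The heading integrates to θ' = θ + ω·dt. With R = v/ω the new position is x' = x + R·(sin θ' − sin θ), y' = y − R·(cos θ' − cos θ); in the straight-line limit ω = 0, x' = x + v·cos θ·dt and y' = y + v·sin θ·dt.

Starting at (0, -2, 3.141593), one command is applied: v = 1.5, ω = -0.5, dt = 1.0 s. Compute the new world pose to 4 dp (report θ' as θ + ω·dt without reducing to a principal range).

θ' = 3.1416 + -0.5·1.0 = 2.6416
R = v/ω = 1.5/-0.5 = -3.0000
x' = 0 + -3.0000·(sin 2.6416 − sin 3.1416) = -1.4383
y' = -2 − -3.0000·(cos 2.6416 − cos 3.1416) = -1.6327

(-1.4383, -1.6327, 2.6416)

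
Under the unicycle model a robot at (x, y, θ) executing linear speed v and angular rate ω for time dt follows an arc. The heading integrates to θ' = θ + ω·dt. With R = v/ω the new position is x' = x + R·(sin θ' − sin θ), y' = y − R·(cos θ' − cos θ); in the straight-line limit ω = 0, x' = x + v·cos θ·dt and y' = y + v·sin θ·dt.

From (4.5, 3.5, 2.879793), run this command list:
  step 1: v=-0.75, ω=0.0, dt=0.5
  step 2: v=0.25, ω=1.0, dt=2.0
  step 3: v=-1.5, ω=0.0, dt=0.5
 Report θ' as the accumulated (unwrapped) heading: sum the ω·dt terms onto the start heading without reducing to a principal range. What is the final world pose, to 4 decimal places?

step 1: θ'=2.8798 (straight) → pose (4.8622, 3.4029, 2.8798)
step 2: θ'=4.8798 (R=0.2500) → pose (4.5510, 3.1198, 4.8798)
step 3: θ'=4.8798 (straight) → pose (4.4260, 3.8593, 4.8798)

(4.4260, 3.8593, 4.8798)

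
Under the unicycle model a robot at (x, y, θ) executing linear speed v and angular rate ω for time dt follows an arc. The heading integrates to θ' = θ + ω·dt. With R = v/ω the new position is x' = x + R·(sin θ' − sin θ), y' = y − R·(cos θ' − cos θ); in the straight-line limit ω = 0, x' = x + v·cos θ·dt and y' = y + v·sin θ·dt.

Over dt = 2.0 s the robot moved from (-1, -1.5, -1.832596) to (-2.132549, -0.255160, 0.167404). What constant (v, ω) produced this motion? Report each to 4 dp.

Δθ = 0.167404 − -1.832596 = 2.000000
ω = Δθ/dt = 2.000000/2.0 = 1.0000
R = −Δy/(cos θ' − cos θ) = -1.0000
v = R·ω = -1.0000·1.0000 = -1.0000

v = -1.0000, ω = 1.0000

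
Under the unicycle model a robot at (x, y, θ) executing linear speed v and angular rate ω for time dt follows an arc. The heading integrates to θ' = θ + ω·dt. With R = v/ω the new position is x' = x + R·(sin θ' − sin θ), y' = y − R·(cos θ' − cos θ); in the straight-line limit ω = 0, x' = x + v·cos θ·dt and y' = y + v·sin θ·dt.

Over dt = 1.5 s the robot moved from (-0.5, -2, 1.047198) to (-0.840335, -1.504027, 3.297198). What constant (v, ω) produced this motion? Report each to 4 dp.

v = 0.5000, ω = 1.5000

Δθ = 3.297198 − 1.047198 = 2.250000
ω = Δθ/dt = 2.250000/1.5 = 1.5000
R = −Δy/(cos θ' − cos θ) = 0.3333
v = R·ω = 0.3333·1.5000 = 0.5000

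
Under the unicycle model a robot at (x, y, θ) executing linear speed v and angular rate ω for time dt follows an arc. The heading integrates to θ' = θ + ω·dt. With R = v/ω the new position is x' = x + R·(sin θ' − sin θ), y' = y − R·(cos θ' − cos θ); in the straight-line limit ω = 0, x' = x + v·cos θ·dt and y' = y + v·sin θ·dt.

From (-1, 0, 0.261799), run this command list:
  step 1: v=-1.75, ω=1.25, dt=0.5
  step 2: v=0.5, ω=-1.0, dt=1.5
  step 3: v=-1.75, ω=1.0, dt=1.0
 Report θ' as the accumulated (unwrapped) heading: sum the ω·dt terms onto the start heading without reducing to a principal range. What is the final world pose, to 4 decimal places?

(-2.7147, -0.1851, 0.3868)

step 1: θ'=0.8868 (R=-1.4000) → pose (-1.7227, -0.4676, 0.8868)
step 2: θ'=-0.6132 (R=-0.5000) → pose (-1.0475, -0.3747, -0.6132)
step 3: θ'=0.3868 (R=-1.7500) → pose (-2.7147, -0.1851, 0.3868)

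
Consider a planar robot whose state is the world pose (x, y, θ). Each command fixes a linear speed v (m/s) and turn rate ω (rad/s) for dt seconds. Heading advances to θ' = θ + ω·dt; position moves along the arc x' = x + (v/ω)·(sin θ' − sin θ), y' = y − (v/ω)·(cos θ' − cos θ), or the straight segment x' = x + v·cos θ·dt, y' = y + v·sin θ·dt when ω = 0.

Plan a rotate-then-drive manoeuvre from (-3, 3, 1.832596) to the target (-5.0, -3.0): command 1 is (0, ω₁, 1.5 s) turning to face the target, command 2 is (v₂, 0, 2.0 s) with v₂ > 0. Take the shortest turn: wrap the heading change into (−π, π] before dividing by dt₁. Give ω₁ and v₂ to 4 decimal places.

ω₁ = 1.7054, v₂ = 3.1623

heading to target = atan2(-3−3, -5−-3) = -1.8925
Δθ = wrap(-1.8925 − 1.8326) = 2.5580; ω₁ = Δθ/dt₁ = 1.7054
distance = √((-5−-3)² + (-3−3)²) = 6.3246; v₂ = distance/dt₂ = 3.1623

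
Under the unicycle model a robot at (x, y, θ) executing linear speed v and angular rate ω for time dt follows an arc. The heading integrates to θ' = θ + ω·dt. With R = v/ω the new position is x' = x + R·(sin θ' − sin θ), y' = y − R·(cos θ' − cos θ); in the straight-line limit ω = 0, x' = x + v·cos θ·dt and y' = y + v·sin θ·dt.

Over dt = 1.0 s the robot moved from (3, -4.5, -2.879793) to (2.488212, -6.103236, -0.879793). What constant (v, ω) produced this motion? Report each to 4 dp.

Δθ = -0.879793 − -2.879793 = 2.000000
ω = Δθ/dt = 2.000000/1.0 = 2.0000
R = −Δy/(cos θ' − cos θ) = 1.0000
v = R·ω = 1.0000·2.0000 = 2.0000

v = 2.0000, ω = 2.0000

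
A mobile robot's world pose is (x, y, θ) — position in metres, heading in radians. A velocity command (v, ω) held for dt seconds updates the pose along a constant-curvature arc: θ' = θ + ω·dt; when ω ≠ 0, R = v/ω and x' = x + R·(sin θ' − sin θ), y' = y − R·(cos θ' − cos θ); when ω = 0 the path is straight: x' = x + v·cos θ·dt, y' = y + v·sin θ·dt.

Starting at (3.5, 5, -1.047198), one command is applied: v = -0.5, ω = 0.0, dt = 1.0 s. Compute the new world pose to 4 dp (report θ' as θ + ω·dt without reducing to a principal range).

(3.2500, 5.4330, -1.0472)

θ' = -1.0472 + 0.0·1.0 = -1.0472
ω = 0 → straight: x' = 3.5 + -0.5·cos(-1.0472)·1.0 = 3.2500
y' = 5 + -0.5·sin(-1.0472)·1.0 = 5.4330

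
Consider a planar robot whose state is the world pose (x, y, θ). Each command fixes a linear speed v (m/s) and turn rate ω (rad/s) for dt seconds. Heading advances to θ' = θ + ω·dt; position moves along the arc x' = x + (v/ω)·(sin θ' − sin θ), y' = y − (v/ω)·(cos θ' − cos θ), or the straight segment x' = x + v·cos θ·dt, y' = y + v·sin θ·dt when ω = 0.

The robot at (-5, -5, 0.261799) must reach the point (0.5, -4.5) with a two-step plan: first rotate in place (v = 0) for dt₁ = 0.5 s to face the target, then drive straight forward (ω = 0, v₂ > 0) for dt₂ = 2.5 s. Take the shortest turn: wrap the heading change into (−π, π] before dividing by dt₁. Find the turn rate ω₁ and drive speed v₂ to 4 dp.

heading to target = atan2(-4.5−-5, 0.5−-5) = 0.0907
Δθ = wrap(0.0907 − 0.2618) = -0.1711; ω₁ = Δθ/dt₁ = -0.3423
distance = √((0.5−-5)² + (-4.5−-5)²) = 5.5227; v₂ = distance/dt₂ = 2.2091

ω₁ = -0.3423, v₂ = 2.2091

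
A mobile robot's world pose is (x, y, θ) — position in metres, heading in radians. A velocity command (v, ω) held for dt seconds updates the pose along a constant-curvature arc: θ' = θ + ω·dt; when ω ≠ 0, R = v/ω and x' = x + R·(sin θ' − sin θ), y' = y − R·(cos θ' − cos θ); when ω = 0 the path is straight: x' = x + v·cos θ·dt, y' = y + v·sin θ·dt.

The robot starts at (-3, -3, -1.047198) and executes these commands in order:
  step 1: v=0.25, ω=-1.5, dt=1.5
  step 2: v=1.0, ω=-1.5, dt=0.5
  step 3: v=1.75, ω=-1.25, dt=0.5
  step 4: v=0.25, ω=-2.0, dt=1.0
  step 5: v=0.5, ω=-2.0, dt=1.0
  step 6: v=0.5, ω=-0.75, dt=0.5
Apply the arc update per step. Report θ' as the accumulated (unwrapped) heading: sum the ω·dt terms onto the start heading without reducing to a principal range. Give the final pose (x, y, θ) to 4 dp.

step 1: θ'=-3.2972 (R=-0.1667) → pose (-3.1702, -3.2480, -3.2972)
step 2: θ'=-4.0472 (R=-0.6667) → pose (-3.5914, -3.0008, -4.0472)
step 3: θ'=-4.6722 (R=-1.4000) → pose (-3.8887, -2.1930, -4.6722)
step 4: θ'=-6.6722 (R=-0.1250) → pose (-3.7164, -2.0723, -6.6722)
step 5: θ'=-8.6722 (R=-0.2500) → pose (-3.6404, -2.4861, -8.6722)
step 6: θ'=-9.0472 (R=-0.6667) → pose (-3.8503, -2.6192, -9.0472)

(-3.8503, -2.6192, -9.0472)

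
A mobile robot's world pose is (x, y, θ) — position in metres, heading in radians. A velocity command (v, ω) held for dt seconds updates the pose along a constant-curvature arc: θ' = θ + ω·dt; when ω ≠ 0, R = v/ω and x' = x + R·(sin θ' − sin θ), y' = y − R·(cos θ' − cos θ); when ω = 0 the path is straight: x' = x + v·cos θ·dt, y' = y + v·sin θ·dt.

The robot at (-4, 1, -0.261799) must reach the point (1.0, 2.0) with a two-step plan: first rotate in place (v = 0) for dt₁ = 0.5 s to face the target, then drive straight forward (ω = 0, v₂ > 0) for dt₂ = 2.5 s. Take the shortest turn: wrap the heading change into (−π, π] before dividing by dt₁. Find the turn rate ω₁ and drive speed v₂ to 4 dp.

ω₁ = 0.9184, v₂ = 2.0396

heading to target = atan2(2−1, 1−-4) = 0.1974
Δθ = wrap(0.1974 − -0.2618) = 0.4592; ω₁ = Δθ/dt₁ = 0.9184
distance = √((1−-4)² + (2−1)²) = 5.0990; v₂ = distance/dt₂ = 2.0396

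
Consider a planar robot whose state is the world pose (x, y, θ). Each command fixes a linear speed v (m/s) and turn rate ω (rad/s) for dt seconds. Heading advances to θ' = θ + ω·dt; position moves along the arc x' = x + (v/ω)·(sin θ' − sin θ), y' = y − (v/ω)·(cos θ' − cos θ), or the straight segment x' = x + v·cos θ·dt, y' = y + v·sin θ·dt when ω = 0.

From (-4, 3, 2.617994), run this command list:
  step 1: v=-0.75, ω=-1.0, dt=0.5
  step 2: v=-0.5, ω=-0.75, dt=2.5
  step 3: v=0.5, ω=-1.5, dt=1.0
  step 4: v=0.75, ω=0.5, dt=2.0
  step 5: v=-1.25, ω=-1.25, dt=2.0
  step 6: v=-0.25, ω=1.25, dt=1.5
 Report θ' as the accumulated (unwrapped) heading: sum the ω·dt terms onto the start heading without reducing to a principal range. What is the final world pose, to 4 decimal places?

(-2.7423, 2.7450, -0.8820)

step 1: θ'=2.1180 (R=0.7500) → pose (-3.7345, 2.7407, 2.1180)
step 2: θ'=0.2430 (R=0.6667) → pose (-4.1434, 1.7468, 0.2430)
step 3: θ'=-1.2570 (R=-0.3333) → pose (-3.7462, 1.5261, -1.2570)
step 4: θ'=-0.2570 (R=1.5000) → pose (-2.7007, 0.5384, -0.2570)
step 5: θ'=-2.7570 (R=1.0000) → pose (-2.8217, 2.4325, -2.7570)
step 6: θ'=-0.8820 (R=-0.2000) → pose (-2.7423, 2.7450, -0.8820)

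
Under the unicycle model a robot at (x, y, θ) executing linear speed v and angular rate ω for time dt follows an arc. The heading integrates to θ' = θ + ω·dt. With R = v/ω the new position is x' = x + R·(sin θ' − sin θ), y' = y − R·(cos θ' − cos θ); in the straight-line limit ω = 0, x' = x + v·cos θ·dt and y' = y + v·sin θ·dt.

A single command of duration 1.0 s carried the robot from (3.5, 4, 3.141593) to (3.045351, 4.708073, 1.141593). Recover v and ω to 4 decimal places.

v = 1.0000, ω = -2.0000

Δθ = 1.141593 − 3.141593 = -2.000000
ω = Δθ/dt = -2.000000/1.0 = -2.0000
R = −Δy/(cos θ' − cos θ) = -0.5000
v = R·ω = -0.5000·-2.0000 = 1.0000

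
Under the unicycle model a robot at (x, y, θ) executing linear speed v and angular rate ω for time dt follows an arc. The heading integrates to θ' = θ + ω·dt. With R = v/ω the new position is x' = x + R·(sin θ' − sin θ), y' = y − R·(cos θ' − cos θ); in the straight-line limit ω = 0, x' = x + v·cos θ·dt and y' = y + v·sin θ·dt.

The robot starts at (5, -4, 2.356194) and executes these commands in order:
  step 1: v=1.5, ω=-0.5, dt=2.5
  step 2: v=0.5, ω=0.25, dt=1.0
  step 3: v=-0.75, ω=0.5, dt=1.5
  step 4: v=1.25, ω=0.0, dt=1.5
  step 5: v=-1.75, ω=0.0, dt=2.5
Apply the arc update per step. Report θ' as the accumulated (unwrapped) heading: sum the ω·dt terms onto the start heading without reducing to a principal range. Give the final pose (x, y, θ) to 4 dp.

step 1: θ'=1.1062 (R=-3.0000) → pose (4.4393, -0.5345, 1.1062)
step 2: θ'=1.3562 (R=2.0000) → pose (4.6054, -0.0643, 1.3562)
step 3: θ'=2.1062 (R=-1.5000) → pose (4.7809, -1.1490, 2.1062)
step 4: θ'=2.1062 (straight) → pose (3.8243, 0.4636, 2.1062)
step 5: θ'=2.1062 (straight) → pose (6.0564, -3.2991, 2.1062)

(6.0564, -3.2991, 2.1062)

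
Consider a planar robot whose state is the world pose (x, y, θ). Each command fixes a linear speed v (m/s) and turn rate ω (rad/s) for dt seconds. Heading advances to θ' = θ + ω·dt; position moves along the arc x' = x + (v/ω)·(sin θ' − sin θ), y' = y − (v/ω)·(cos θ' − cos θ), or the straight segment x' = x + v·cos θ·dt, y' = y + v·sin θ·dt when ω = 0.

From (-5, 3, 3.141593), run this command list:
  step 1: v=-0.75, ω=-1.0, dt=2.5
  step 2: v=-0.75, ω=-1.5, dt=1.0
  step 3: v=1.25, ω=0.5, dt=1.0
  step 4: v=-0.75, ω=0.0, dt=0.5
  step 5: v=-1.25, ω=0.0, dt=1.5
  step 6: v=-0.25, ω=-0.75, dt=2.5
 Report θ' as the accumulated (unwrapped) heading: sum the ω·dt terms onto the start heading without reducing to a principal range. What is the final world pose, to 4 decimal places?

step 1: θ'=0.6416 (R=0.7500) → pose (-4.5511, 1.6491, 0.6416)
step 2: θ'=-0.8584 (R=0.5000) → pose (-5.2288, 1.7229, -0.8584)
step 3: θ'=-0.3584 (R=2.5000) → pose (-4.2137, 1.0159, -0.3584)
step 4: θ'=-0.3584 (straight) → pose (-4.5649, 1.1474, -0.3584)
step 5: θ'=-0.3584 (straight) → pose (-6.3208, 1.8051, -0.3584)
step 6: θ'=-2.2334 (R=0.3333) → pose (-6.4666, 2.3223, -2.2334)

(-6.4666, 2.3223, -2.2334)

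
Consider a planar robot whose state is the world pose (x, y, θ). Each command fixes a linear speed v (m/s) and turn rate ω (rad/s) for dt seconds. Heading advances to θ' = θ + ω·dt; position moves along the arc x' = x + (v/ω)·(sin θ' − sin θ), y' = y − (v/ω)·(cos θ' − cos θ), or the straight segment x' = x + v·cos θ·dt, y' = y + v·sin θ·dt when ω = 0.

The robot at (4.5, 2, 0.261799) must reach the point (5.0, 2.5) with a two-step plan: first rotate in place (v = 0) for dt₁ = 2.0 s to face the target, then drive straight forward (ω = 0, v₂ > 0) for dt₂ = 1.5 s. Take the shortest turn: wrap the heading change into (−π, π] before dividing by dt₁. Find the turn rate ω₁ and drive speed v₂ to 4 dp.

ω₁ = 0.2618, v₂ = 0.4714

heading to target = atan2(2.5−2, 5−4.5) = 0.7854
Δθ = wrap(0.7854 − 0.2618) = 0.5236; ω₁ = Δθ/dt₁ = 0.2618
distance = √((5−4.5)² + (2.5−2)²) = 0.7071; v₂ = distance/dt₂ = 0.4714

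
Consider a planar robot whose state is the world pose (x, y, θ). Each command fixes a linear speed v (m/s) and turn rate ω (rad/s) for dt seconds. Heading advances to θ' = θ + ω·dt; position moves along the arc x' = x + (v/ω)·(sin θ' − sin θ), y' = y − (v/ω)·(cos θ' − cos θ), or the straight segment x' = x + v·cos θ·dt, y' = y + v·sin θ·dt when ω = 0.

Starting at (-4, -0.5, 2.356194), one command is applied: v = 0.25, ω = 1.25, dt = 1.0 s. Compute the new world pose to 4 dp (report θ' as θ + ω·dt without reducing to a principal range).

θ' = 2.3562 + 1.25·1.0 = 3.6062
R = v/ω = 0.25/1.25 = 0.2000
x' = -4 + 0.2000·(sin 3.6062 − sin 2.3562) = -4.2310
y' = -0.5 − 0.2000·(cos 3.6062 − cos 2.3562) = -0.4626

(-4.2310, -0.4626, 3.6062)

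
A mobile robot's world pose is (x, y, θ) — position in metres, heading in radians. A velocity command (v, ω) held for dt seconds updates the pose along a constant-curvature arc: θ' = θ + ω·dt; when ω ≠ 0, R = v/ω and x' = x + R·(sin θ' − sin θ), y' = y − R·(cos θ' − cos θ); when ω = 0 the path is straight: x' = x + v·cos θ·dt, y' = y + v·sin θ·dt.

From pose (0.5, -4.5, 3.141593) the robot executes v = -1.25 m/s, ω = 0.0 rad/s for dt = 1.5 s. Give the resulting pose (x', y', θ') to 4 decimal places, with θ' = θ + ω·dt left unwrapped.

θ' = 3.1416 + 0.0·1.5 = 3.1416
ω = 0 → straight: x' = 0.5 + -1.25·cos(3.1416)·1.5 = 2.3750
y' = -4.5 + -1.25·sin(3.1416)·1.5 = -4.5000

(2.3750, -4.5000, 3.1416)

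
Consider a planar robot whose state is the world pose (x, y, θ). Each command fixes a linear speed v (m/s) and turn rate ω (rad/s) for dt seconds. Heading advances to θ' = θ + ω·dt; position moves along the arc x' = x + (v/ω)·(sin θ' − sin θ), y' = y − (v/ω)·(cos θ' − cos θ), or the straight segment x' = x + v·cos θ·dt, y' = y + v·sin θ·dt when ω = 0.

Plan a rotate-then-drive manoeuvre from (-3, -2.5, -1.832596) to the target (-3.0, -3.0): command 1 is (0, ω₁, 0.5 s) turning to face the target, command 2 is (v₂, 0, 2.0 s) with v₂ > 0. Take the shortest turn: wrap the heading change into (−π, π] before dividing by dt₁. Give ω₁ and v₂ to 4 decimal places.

heading to target = atan2(-3−-2.5, -3−-3) = -1.5708
Δθ = wrap(-1.5708 − -1.8326) = 0.2618; ω₁ = Δθ/dt₁ = 0.5236
distance = √((-3−-3)² + (-3−-2.5)²) = 0.5000; v₂ = distance/dt₂ = 0.2500

ω₁ = 0.5236, v₂ = 0.2500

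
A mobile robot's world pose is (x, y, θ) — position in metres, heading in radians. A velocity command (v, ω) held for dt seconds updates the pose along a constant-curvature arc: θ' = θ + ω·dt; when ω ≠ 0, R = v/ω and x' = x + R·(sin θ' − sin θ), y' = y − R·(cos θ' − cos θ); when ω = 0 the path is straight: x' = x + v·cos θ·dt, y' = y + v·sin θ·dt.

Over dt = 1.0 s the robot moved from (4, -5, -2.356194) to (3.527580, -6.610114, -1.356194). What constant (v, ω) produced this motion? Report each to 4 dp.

v = 1.7500, ω = 1.0000

Δθ = -1.356194 − -2.356194 = 1.000000
ω = Δθ/dt = 1.000000/1.0 = 1.0000
R = −Δy/(cos θ' − cos θ) = 1.7500
v = R·ω = 1.7500·1.0000 = 1.7500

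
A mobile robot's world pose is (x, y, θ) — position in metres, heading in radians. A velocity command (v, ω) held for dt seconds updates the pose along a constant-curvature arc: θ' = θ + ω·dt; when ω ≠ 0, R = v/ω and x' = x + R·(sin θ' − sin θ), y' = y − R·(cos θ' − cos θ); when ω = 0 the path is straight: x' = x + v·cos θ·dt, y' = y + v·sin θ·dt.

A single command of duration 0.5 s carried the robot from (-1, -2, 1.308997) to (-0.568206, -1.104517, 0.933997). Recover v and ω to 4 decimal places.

v = 2.0000, ω = -0.7500

Δθ = 0.933997 − 1.308997 = -0.375000
ω = Δθ/dt = -0.375000/0.5 = -0.7500
R = −Δy/(cos θ' − cos θ) = -2.6667
v = R·ω = -2.6667·-0.7500 = 2.0000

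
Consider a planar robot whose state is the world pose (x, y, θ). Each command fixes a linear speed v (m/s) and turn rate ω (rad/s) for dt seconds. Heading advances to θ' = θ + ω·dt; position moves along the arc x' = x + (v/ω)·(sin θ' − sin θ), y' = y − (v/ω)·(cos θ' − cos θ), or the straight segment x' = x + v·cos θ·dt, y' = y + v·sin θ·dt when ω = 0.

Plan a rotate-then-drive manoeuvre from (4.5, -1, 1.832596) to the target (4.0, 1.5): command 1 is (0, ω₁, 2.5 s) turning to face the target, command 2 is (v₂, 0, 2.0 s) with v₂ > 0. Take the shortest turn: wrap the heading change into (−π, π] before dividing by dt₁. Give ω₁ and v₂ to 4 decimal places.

heading to target = atan2(1.5−-1, 4−4.5) = 1.7682
Δθ = wrap(1.7682 − 1.8326) = -0.0644; ω₁ = Δθ/dt₁ = -0.0258
distance = √((4−4.5)² + (1.5−-1)²) = 2.5495; v₂ = distance/dt₂ = 1.2748

ω₁ = -0.0258, v₂ = 1.2748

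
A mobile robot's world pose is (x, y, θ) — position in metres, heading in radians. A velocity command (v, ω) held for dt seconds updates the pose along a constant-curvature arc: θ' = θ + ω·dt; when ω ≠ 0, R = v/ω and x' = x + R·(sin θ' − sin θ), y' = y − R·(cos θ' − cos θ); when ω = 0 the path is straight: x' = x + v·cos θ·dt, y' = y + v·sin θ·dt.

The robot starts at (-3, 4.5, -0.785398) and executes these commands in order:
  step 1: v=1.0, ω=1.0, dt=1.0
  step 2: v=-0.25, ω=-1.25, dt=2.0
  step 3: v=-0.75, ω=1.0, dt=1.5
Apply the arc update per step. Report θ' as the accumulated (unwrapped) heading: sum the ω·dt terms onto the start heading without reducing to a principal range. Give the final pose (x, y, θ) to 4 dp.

step 1: θ'=0.2146 (R=1.0000) → pose (-2.0799, 4.2300, 0.2146)
step 2: θ'=-2.2854 (R=0.2000) → pose (-2.2736, 4.5565, -2.2854)
step 3: θ'=-0.7854 (R=-0.7500) → pose (-2.3098, 5.5783, -0.7854)

(-2.3098, 5.5783, -0.7854)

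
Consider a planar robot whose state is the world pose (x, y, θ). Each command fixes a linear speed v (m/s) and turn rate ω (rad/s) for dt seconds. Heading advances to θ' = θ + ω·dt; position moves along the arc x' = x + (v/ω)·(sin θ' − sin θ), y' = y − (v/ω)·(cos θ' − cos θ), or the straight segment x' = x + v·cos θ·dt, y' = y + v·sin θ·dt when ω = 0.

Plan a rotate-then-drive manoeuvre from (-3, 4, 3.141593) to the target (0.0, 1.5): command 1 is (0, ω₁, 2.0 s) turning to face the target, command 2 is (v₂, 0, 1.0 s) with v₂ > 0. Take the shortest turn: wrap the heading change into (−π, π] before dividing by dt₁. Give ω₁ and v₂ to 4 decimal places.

ω₁ = 1.2234, v₂ = 3.9051

heading to target = atan2(1.5−4, 0−-3) = -0.6947
Δθ = wrap(-0.6947 − 3.1416) = 2.4469; ω₁ = Δθ/dt₁ = 1.2234
distance = √((0−-3)² + (1.5−4)²) = 3.9051; v₂ = distance/dt₂ = 3.9051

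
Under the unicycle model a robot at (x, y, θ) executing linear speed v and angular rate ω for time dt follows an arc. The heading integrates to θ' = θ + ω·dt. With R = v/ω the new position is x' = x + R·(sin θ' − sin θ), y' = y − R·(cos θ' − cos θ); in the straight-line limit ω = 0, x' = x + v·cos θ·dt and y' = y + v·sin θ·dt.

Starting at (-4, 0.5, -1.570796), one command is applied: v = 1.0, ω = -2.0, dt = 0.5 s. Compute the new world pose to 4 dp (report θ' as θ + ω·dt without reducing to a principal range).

θ' = -1.5708 + -2.0·0.5 = -2.5708
R = v/ω = 1.0/-2.0 = -0.5000
x' = -4 + -0.5000·(sin -2.5708 − sin -1.5708) = -4.2298
y' = 0.5 − -0.5000·(cos -2.5708 − cos -1.5708) = 0.0793

(-4.2298, 0.0793, -2.5708)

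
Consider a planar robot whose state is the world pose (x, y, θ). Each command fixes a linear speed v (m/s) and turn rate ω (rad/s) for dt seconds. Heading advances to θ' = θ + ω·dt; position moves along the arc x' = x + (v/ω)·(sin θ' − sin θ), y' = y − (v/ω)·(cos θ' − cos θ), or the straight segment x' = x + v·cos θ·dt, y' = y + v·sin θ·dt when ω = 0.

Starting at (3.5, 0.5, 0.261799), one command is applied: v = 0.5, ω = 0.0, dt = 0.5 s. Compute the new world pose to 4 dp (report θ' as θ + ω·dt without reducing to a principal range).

θ' = 0.2618 + 0.0·0.5 = 0.2618
ω = 0 → straight: x' = 3.5 + 0.5·cos(0.2618)·0.5 = 3.7415
y' = 0.5 + 0.5·sin(0.2618)·0.5 = 0.5647

(3.7415, 0.5647, 0.2618)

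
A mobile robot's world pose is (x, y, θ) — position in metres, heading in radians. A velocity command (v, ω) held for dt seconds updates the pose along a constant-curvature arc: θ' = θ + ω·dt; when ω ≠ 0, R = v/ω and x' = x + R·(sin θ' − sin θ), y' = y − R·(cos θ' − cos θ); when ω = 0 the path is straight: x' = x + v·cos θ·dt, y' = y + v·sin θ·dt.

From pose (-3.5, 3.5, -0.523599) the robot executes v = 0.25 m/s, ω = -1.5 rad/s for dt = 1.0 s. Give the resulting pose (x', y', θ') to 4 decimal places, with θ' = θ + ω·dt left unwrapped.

(-3.4335, 3.2827, -2.0236)

θ' = -0.5236 + -1.5·1.0 = -2.0236
R = v/ω = 0.25/-1.5 = -0.1667
x' = -3.5 + -0.1667·(sin -2.0236 − sin -0.5236) = -3.4335
y' = 3.5 − -0.1667·(cos -2.0236 − cos -0.5236) = 3.2827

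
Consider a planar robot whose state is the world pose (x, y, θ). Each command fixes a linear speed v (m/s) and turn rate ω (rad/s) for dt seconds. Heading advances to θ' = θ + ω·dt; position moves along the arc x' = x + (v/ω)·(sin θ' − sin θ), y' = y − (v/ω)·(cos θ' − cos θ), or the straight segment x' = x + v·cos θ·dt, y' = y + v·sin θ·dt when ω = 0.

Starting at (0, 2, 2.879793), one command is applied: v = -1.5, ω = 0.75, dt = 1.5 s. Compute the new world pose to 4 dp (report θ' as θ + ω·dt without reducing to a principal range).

θ' = 2.8798 + 0.75·1.5 = 4.0048
R = v/ω = -1.5/0.75 = -2.0000
x' = 0 + -2.0000·(sin 4.0048 − sin 2.8798) = 2.0375
y' = 2 − -2.0000·(cos 4.0048 − cos 2.8798) = 2.6318

(2.0375, 2.6318, 4.0048)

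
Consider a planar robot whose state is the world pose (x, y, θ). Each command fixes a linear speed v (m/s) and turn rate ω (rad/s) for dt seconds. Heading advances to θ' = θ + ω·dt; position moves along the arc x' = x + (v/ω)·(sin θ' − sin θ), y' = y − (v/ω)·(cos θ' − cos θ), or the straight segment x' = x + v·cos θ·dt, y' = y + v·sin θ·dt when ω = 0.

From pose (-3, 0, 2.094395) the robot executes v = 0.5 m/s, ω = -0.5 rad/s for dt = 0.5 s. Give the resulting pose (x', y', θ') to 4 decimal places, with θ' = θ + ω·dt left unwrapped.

(-3.0968, 0.2298, 1.8444)

θ' = 2.0944 + -0.5·0.5 = 1.8444
R = v/ω = 0.5/-0.5 = -1.0000
x' = -3 + -1.0000·(sin 1.8444 − sin 2.0944) = -3.0968
y' = 0 − -1.0000·(cos 1.8444 − cos 2.0944) = 0.2298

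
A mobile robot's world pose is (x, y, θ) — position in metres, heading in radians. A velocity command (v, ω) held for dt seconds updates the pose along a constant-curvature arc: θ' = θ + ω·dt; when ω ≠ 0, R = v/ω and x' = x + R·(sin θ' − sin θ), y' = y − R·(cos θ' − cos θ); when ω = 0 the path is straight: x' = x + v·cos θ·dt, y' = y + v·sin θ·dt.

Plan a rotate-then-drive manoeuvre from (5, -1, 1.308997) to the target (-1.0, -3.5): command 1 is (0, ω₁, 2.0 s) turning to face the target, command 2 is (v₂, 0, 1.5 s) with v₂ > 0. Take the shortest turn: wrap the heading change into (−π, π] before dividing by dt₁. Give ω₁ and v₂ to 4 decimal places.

ω₁ = 1.1137, v₂ = 4.3333

heading to target = atan2(-3.5−-1, -1−5) = -2.7468
Δθ = wrap(-2.7468 − 1.3090) = 2.2274; ω₁ = Δθ/dt₁ = 1.1137
distance = √((-1−5)² + (-3.5−-1)²) = 6.5000; v₂ = distance/dt₂ = 4.3333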